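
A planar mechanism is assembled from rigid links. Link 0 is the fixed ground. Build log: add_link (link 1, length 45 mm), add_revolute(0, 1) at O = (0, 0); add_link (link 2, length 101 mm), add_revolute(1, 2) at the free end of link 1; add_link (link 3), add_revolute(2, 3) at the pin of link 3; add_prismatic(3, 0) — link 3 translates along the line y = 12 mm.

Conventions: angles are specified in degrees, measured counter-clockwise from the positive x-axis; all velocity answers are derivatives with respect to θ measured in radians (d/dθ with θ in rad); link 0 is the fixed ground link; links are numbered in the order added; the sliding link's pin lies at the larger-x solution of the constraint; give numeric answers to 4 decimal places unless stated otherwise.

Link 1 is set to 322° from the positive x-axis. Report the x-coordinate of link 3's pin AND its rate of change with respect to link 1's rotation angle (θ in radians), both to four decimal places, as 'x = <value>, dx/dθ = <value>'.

geometry: r = 45 mm, L = 101 mm, e = 12 mm
crank pin P = (r cos θ, r sin θ) = (35.460484, -27.704766)
h = r sin θ − e = -27.704766 − 12 = -39.704766
x = r cos θ + √(L² − h²) = 35.460484 + 92.868356 = 128.328840
dx/dθ = −r sin θ − h·r cos θ/√(L² − h²) (θ in radians; h = -39.704766) = 42.865477

x = 128.3288, dx/dθ = 42.8655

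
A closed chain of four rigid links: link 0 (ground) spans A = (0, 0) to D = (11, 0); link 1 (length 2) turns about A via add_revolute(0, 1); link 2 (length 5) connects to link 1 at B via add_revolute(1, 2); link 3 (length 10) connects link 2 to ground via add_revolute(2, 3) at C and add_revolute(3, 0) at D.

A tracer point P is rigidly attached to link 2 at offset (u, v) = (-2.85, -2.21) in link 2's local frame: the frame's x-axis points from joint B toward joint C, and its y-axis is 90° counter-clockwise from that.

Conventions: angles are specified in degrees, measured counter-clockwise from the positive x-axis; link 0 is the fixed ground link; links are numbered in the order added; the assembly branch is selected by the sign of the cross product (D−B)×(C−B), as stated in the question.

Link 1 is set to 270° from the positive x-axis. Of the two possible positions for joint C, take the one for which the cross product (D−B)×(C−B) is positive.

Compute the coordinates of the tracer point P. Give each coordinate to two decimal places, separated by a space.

A=(0,0), D=(11.00,0)
B = A + 2.00·(cos270°, sin270°) = (-0.0000, -2.0000)
|BD| = 11.1803
circle(B,5.00) ∩ circle(D,10.00): a=2.2361, h=4.4721
  candidates: C₊=(1.4000,2.8000) cross=50.000; C₋=(3.0000,-6.0000) cross=-50.000
  branch + wants cross > 0 → take C=(1.4000,2.8000) (cross=50.000)
ex = (C−B)/|BC| = (0.2800,0.9600); ey = (-0.9600,0.2800)
P = B + -2.85·ex + -2.21·ey = (1.3236,-5.3548)

1.32 -5.35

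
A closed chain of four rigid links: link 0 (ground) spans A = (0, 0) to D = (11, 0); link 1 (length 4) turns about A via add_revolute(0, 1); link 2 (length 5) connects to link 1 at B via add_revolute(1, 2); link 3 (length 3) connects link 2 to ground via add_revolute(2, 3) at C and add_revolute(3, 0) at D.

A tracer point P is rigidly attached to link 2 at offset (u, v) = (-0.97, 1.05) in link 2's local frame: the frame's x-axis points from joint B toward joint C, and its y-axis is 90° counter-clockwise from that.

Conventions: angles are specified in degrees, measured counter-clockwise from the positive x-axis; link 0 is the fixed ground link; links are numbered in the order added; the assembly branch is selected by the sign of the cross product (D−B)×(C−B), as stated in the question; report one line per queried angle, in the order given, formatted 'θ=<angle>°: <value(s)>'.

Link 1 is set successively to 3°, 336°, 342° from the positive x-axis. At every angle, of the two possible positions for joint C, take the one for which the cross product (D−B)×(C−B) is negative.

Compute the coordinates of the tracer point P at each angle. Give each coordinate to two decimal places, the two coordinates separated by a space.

A=(0,0), D=(11.00,0)
θ=3°: B = A + 4.00·(cos3°, sin3°) = (3.9945, 0.2093)
θ=3°: |BD| = 7.0086
θ=3°: circle(B,5.00) ∩ circle(D,3.00): a=4.6458, h=1.8485
θ=3°:   candidates: C₊=(8.6934,1.9182) cross=12.955; C₋=(8.5830,-1.7771) cross=-12.955
θ=3°:   branch - wants cross < 0 → take C=(8.5830,-1.7771) (cross=-12.955)
θ=3°: ex = (C−B)/|BC| = (0.9177,-0.3973); ey = (0.3973,0.9177)
θ=3°: P = B + -0.97·ex + 1.05·ey = (3.5215,1.5583)
θ=336°: B = A + 4.00·(cos336°, sin336°) = (3.6542, -1.6269)
θ=336°: |BD| = 7.5238
θ=336°: circle(B,5.00) ∩ circle(D,3.00): a=4.8252, h=1.3105
θ=336°:   candidates: C₊=(8.0818,0.6959) cross=9.860; C₋=(8.6486,-1.8630) cross=-9.860
θ=336°:   branch - wants cross < 0 → take C=(8.6486,-1.8630) (cross=-9.860)
θ=336°: ex = (C−B)/|BC| = (0.9989,-0.0472); ey = (0.0472,0.9989)
θ=336°: P = B + -0.97·ex + 1.05·ey = (2.7348,-0.5323)
θ=342°: B = A + 4.00·(cos342°, sin342°) = (3.8042, -1.2361)
θ=342°: |BD| = 7.3012
θ=342°: circle(B,5.00) ∩ circle(D,3.00): a=4.7463, h=1.5725
θ=342°:   candidates: C₊=(8.2158,1.1172) cross=11.481; C₋=(8.7482,-1.9823) cross=-11.481
θ=342°:   branch - wants cross < 0 → take C=(8.7482,-1.9823) (cross=-11.481)
θ=342°: ex = (C−B)/|BC| = (0.9888,-0.1492); ey = (0.1492,0.9888)
θ=342°: P = B + -0.97·ex + 1.05·ey = (3.0018,-0.0531)

θ=3°: 3.52 1.56
θ=336°: 2.73 -0.53
θ=342°: 3.00 -0.05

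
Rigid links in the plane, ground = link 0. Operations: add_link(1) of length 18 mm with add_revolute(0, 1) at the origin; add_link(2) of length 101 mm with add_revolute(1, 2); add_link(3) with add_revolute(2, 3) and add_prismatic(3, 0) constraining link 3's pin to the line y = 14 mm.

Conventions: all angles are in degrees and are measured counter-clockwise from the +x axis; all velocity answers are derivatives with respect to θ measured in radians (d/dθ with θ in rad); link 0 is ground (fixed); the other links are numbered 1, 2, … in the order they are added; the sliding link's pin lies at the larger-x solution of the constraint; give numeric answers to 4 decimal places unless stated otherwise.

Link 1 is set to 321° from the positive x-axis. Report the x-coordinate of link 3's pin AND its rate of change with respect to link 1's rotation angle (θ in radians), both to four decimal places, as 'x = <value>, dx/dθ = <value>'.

geometry: r = 18 mm, L = 101 mm, e = 14 mm
crank pin P = (r cos θ, r sin θ) = (13.988627, -11.327767)
h = r sin θ − e = -11.327767 − 14 = -25.327767
x = r cos θ + √(L² − h²) = 13.988627 + 97.772717 = 111.761344
dx/dθ = −r sin θ − h·r cos θ/√(L² − h²) (θ in radians; h = -25.327767) = 14.951484

x = 111.7613, dx/dθ = 14.9515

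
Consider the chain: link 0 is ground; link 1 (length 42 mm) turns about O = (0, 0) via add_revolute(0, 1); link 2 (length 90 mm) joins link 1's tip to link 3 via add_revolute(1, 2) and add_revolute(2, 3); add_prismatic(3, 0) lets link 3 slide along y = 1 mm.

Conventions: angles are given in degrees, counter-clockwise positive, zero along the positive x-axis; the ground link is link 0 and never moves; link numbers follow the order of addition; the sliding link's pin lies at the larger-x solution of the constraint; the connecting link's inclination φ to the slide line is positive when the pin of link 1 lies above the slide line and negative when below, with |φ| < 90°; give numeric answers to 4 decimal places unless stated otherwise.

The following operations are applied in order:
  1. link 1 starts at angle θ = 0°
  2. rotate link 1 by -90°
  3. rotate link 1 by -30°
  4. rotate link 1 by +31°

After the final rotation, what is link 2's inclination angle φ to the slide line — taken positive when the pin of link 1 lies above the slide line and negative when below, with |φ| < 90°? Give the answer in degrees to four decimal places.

geometry: r = 42 mm, L = 90 mm, e = 1 mm; θ starts at 0°
rotate link 1 by -90°: θ ← 0° -90° = -90°
rotate link 1 by -30°: θ ← -90° -30° = -120°
rotate link 1 by +31°: θ ← -120° +31° = -89°
h = r sin θ − e = -41.993603 − 1 = -42.993603
sin φ = h / L = -42.993603 / 90 = -0.47770670
φ = arcsin(-0.47770670) = -28.535730°

-28.5357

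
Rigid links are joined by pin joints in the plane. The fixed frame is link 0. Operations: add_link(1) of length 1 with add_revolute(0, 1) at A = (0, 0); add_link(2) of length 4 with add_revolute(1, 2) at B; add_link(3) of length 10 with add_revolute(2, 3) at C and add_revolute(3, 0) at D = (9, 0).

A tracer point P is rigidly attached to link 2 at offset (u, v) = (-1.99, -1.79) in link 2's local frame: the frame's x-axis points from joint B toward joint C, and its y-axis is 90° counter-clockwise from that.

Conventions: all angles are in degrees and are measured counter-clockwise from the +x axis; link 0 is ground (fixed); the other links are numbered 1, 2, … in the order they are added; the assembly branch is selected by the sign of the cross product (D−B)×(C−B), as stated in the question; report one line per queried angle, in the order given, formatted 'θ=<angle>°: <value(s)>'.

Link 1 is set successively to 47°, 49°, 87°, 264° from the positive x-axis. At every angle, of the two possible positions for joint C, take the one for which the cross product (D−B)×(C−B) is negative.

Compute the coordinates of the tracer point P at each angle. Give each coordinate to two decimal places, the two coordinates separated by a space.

A=(0,0), D=(9.00,0)
θ=47°: B = A + 1.00·(cos47°, sin47°) = (0.6820, 0.7314)
θ=47°: |BD| = 8.3501
θ=47°: circle(B,4.00) ∩ circle(D,10.00): a=-0.8548, h=3.9076
θ=47°:   candidates: C₊=(0.1727,4.6988) cross=32.629; C₋=(-0.5118,-3.0863) cross=-32.629
θ=47°:   branch - wants cross < 0 → take C=(-0.5118,-3.0863) (cross=-32.629)
θ=47°: ex = (C−B)/|BC| = (-0.2985,-0.9544); ey = (0.9544,-0.2985)
θ=47°: P = B + -1.99·ex + -1.79·ey = (-0.4325,3.1649)
θ=49°: B = A + 1.00·(cos49°, sin49°) = (0.6561, 0.7547)
θ=49°: |BD| = 8.3780
θ=49°: circle(B,4.00) ∩ circle(D,10.00): a=-0.8241, h=3.9142
θ=49°:   candidates: C₊=(0.1879,4.7272) cross=32.793; C₋=(-0.5173,-3.0693) cross=-32.793
θ=49°:   branch - wants cross < 0 → take C=(-0.5173,-3.0693) (cross=-32.793)
θ=49°: ex = (C−B)/|BC| = (-0.2933,-0.9560); ey = (0.9560,-0.2933)
θ=49°: P = B + -1.99·ex + -1.79·ey = (-0.4714,3.1822)
θ=87°: B = A + 1.00·(cos87°, sin87°) = (0.0523, 0.9986)
θ=87°: |BD| = 9.0032
θ=87°: circle(B,4.00) ∩ circle(D,10.00): a=-0.1634, h=3.9967
θ=87°:   candidates: C₊=(0.3333,4.9888) cross=35.983; C₋=(-0.5534,-2.9552) cross=-35.983
θ=87°:   branch - wants cross < 0 → take C=(-0.5534,-2.9552) (cross=-35.983)
θ=87°: ex = (C−B)/|BC| = (-0.1514,-0.9885); ey = (0.9885,-0.1514)
θ=87°: P = B + -1.99·ex + -1.79·ey = (-1.4157,3.2367)
θ=264°: B = A + 1.00·(cos264°, sin264°) = (-0.1045, -0.9945)
θ=264°: |BD| = 9.1587
θ=264°: circle(B,4.00) ∩ circle(D,10.00): a=-0.0065, h=4.0000
θ=264°:   candidates: C₊=(-0.5453,2.9811) cross=36.635; C₋=(0.3234,-4.9716) cross=-36.635
θ=264°:   branch - wants cross < 0 → take C=(0.3234,-4.9716) (cross=-36.635)
θ=264°: ex = (C−B)/|BC| = (0.1070,-0.9943); ey = (0.9943,0.1070)
θ=264°: P = B + -1.99·ex + -1.79·ey = (-2.0971,0.7926)

θ=47°: -0.43 3.16
θ=49°: -0.47 3.18
θ=87°: -1.42 3.24
θ=264°: -2.10 0.79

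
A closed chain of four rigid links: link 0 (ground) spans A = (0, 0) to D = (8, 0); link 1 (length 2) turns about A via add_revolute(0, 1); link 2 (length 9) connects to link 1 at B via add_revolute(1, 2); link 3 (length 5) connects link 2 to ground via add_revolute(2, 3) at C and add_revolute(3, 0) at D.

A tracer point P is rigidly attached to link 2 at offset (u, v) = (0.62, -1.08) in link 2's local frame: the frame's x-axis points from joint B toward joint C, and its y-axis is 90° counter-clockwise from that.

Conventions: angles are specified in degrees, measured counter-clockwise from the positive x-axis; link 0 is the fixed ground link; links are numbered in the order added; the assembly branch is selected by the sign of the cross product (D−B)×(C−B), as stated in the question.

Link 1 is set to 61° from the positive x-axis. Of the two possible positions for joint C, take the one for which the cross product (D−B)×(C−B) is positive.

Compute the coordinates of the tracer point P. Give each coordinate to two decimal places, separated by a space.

A=(0,0), D=(8.00,0)
B = A + 2.00·(cos61°, sin61°) = (0.9696, 1.7492)
|BD| = 7.2447
circle(B,9.00) ∩ circle(D,5.00): a=7.4872, h=4.9941
  candidates: C₊=(9.4412,4.7878) cross=36.181; C₋=(7.0295,-4.9049) cross=-36.181
  branch + wants cross > 0 → take C=(9.4412,4.7878) (cross=36.181)
ex = (C−B)/|BC| = (0.9413,0.3376); ey = (-0.3376,0.9413)
P = B + 0.62·ex + -1.08·ey = (1.9178,0.9420)

1.92 0.94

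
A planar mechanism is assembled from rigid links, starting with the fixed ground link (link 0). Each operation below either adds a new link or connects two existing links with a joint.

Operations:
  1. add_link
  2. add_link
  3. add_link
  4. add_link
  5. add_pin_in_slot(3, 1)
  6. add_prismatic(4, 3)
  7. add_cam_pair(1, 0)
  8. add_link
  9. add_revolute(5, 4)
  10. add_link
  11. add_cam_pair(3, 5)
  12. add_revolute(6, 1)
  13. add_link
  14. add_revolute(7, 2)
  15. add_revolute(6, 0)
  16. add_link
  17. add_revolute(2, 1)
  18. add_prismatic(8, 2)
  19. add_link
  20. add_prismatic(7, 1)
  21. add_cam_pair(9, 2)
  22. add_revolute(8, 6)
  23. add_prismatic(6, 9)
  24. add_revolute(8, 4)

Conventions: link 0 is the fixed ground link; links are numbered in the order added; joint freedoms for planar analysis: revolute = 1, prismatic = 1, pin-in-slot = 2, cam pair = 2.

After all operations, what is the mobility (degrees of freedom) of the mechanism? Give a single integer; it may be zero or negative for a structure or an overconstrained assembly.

link 0 = ground. State L|J1|J2 = 1|0|0
+link1  2|0|0
+link2  3|0|0
+link3  4|0|0
+link4  5|0|0
PS(3,1) f=2→J2  5|0|1
P(4,3) f=1→J1  5|1|1
C(1,0) f=2→J2  5|1|2
+link5  6|1|2
R(5,4) f=1→J1  6|2|2
+link6  7|2|2
C(3,5) f=2→J2  7|2|3
R(6,1) f=1→J1  7|3|3
+link7  8|3|3
R(7,2) f=1→J1  8|4|3
R(6,0) f=1→J1  8|5|3
+link8  9|5|3
R(2,1) f=1→J1  9|6|3
P(8,2) f=1→J1  9|7|3
+link9  10|7|3
P(7,1) f=1→J1  10|8|3
C(9,2) f=2→J2  10|8|4
R(8,6) f=1→J1  10|9|4
P(6,9) f=1→J1  10|10|4
R(8,4) f=1→J1  10|11|4
M = 3(10−1)−2·11−4 = 27−22−4 = 1

M = 1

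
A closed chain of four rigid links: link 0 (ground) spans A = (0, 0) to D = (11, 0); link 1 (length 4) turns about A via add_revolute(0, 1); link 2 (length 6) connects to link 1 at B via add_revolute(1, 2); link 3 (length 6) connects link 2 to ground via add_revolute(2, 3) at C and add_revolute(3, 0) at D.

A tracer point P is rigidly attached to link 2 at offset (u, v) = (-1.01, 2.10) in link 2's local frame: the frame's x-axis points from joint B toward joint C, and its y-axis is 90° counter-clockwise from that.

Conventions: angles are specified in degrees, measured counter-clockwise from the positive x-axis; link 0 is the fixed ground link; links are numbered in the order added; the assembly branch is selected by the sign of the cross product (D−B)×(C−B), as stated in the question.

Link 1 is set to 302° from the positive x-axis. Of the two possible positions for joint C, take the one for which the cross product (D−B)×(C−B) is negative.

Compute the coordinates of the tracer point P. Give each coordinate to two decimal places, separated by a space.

A=(0,0), D=(11.00,0)
B = A + 4.00·(cos302°, sin302°) = (2.1197, -3.3922)
|BD| = 9.5062
circle(B,6.00) ∩ circle(D,6.00): a=4.7531, h=3.6617
  candidates: C₊=(5.2532,1.7246) cross=34.809; C₋=(7.8665,-5.1168) cross=-34.809
  branch - wants cross < 0 → take C=(7.8665,-5.1168) (cross=-34.809)
ex = (C−B)/|BC| = (0.9578,-0.2874); ey = (0.2874,0.9578)
P = B + -1.01·ex + 2.10·ey = (1.7559,-1.0905)

1.76 -1.09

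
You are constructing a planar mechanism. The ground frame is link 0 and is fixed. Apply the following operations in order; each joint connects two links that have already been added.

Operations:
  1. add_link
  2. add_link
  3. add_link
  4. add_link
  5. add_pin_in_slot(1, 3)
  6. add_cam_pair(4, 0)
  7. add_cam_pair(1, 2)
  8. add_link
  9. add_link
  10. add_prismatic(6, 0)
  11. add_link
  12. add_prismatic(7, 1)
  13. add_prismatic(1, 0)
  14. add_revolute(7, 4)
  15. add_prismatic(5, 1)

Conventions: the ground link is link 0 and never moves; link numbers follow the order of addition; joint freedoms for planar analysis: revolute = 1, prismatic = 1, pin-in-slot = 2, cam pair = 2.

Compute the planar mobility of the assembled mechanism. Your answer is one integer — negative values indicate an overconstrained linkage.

link 0 = ground. State L|J1|J2 = 1|0|0
+link1  2|0|0
+link2  3|0|0
+link3  4|0|0
+link4  5|0|0
PS(1,3) f=2→J2  5|0|1
C(4,0) f=2→J2  5|0|2
C(1,2) f=2→J2  5|0|3
+link5  6|0|3
+link6  7|0|3
P(6,0) f=1→J1  7|1|3
+link7  8|1|3
P(7,1) f=1→J1  8|2|3
P(1,0) f=1→J1  8|3|3
R(7,4) f=1→J1  8|4|3
P(5,1) f=1→J1  8|5|3
M = 3(8−1)−2·5−3 = 21−10−3 = 8

M = 8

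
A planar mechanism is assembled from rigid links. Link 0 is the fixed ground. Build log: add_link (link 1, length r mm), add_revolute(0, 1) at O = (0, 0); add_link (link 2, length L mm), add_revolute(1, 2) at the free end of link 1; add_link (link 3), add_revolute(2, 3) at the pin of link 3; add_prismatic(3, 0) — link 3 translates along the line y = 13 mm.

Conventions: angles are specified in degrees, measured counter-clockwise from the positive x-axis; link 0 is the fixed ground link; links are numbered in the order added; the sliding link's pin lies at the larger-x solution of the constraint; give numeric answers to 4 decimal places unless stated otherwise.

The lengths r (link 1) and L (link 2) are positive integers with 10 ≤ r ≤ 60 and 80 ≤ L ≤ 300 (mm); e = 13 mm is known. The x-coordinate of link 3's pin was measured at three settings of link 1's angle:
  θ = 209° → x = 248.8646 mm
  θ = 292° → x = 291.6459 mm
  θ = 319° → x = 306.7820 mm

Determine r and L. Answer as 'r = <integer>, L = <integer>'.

constraint per measurement: (x − r cos θ)² + (r sin θ − e)² = L²
subtracting the θ₁ and θ₂ equations cancels the r² and L² terms:
r = (x₁² − x₂²) / (2[(x₁cos θ₁ + e sin θ₁) − (x₂cos θ₂ + e sin θ₂)]) = 36.0000 → r = 36
L² = (x₁ − r cos θ₁)² + (r sin θ₁ − e)² = 79524.0266 → L = 282.0000 → L = 282
check at θ₃=319°: x = 306.7820 (printed 306.7820) ✓

r = 36, L = 282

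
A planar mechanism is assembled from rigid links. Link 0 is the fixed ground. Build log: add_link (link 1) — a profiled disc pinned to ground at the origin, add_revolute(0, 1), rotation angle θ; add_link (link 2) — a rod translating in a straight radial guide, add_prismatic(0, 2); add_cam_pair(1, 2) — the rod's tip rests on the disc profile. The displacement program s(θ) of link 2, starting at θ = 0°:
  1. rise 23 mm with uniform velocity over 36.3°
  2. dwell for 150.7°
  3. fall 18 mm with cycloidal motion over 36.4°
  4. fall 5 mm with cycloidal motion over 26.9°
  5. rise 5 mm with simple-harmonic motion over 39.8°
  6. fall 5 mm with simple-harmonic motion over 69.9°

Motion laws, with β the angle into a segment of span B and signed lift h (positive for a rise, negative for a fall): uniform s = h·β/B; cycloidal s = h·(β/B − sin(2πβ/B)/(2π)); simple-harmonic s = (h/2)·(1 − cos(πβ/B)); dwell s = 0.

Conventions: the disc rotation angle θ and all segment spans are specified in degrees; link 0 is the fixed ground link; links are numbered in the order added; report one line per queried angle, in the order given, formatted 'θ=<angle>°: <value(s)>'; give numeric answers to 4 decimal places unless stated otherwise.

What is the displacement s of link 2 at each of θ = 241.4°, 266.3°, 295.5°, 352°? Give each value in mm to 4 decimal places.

seg 1 [0°–36.3°] uniform, h=23: full span → s += 23 → s = 23.0000
seg 2 [36.3°–187°] dwell: s stays 23.0000
seg 3 [187°–223.4°] cycloidal, h=-18: full span → s += -18 → s = 5.0000
seg 4 [223.4°–250.3°] cycloidal, h=-5: θ=241.4° here. β=18, B=26.9. -5·(0.6691 − sin(2π·0.6691)/(2π)) = -4.0410 → s = 0.9590
seg 4 [223.4°–250.3°] cycloidal, h=-5: full span → s += -5 → s = 0.0000
seg 5 [250.3°–290.1°] simple-harmonic, h=5: θ=266.3° here. β=16, B=39.8. 5/2·(1 − cos(π·0.4020)) = 1.7425 → s = 1.7425
seg 5 [250.3°–290.1°] simple-harmonic, h=5: full span → s += 5 → s = 5.0000
seg 6 [290.1°–360°] simple-harmonic, h=-5: θ=295.5° here. β=5.4, B=69.9. -5/2·(1 − cos(π·0.0773)) = -0.0733 → s = 4.9267
seg 6 [290.1°–360°] simple-harmonic, h=-5: θ=352° here. β=61.9, B=69.9. -5/2·(1 − cos(π·0.8856)) = -4.8401 → s = 0.1599

θ=241.4°: 0.9590
θ=266.3°: 1.7425
θ=295.5°: 4.9267
θ=352°: 0.1599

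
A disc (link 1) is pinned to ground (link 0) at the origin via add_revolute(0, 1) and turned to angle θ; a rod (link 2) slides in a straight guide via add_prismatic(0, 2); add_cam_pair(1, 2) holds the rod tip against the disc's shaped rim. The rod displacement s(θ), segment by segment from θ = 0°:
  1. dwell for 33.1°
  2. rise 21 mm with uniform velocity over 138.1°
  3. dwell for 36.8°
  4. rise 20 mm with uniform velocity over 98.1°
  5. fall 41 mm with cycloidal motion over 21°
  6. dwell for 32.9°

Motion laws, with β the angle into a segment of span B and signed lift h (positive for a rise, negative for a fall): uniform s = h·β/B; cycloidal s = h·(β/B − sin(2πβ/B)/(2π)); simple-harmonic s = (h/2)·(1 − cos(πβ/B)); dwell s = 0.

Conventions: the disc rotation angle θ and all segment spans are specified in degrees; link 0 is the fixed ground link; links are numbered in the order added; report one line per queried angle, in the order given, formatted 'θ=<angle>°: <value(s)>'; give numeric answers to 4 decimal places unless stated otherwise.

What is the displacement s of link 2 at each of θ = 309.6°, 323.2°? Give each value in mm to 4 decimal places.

segment 1 (0° to 33.1°, dwell): s unchanged at 0.0000
segment 2 (33.1° to 171.2°, uniform, h = 21) is passed completely: s = 0.0000 + (21) = 21.0000
segment 3 (171.2° to 208°, dwell): s unchanged at 21.0000
segment 4 (208° to 306.1°, uniform, h = 20) is passed completely: s = 21.0000 + (20) = 41.0000
θ = 309.6° falls in segment 5 (306.1° to 327.1°, cycloidal, h = -41): β = 309.6 − 306.1 = 3.5°, B = 21°; Δs = -41·(0.1667 − sin(2π·0.1667)/(2π)) = -1.1822; s = 41.0000 − 1.1822 = 39.8178
θ = 323.2° falls in segment 5 (306.1° to 327.1°, cycloidal, h = -41): β = 323.2 − 306.1 = 17.1°, B = 21°; Δs = -41·(0.8143 − sin(2π·0.8143)/(2π)) = -39.3860; s = 41.0000 − 39.3860 = 1.6140

θ=309.6°: 39.8178
θ=323.2°: 1.6140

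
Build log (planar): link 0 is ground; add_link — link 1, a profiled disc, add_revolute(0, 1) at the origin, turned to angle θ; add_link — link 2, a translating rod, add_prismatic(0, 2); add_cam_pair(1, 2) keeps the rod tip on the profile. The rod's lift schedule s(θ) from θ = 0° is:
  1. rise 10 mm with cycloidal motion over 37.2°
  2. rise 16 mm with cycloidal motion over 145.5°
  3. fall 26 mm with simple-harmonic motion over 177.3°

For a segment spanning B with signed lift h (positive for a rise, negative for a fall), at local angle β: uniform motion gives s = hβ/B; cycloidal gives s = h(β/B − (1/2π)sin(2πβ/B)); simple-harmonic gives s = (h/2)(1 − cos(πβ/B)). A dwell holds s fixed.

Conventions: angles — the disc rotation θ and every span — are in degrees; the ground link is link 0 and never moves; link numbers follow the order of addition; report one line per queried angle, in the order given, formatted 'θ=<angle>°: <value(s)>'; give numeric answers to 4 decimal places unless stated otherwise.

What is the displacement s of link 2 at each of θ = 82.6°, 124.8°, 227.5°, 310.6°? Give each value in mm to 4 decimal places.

seg 1 [0°–37.2°] cycloidal, h=10: full span → s += 10 → s = 10.0000
seg 2 [37.2°–182.7°] cycloidal, h=16: θ=82.6° here. β=45.4, B=145.5. 16·(0.3120 − sin(2π·0.3120)/(2π)) = 2.6369 → s = 12.6369
seg 2 [37.2°–182.7°] cycloidal, h=16: θ=124.8° here. β=87.6, B=145.5. 16·(0.6021 − sin(2π·0.6021)/(2π)) = 11.1563 → s = 21.1563
seg 2 [37.2°–182.7°] cycloidal, h=16: full span → s += 16 → s = 26.0000
seg 3 [182.7°–360°] simple-harmonic, h=-26: θ=227.5° here. β=44.8, B=177.3. -26/2·(1 − cos(π·0.2527)) = -3.8853 → s = 22.1147
seg 3 [182.7°–360°] simple-harmonic, h=-26: θ=310.6° here. β=127.9, B=177.3. -26/2·(1 − cos(π·0.7214)) = -21.3297 → s = 4.6703

θ=82.6°: 12.6369
θ=124.8°: 21.1563
θ=227.5°: 22.1147
θ=310.6°: 4.6703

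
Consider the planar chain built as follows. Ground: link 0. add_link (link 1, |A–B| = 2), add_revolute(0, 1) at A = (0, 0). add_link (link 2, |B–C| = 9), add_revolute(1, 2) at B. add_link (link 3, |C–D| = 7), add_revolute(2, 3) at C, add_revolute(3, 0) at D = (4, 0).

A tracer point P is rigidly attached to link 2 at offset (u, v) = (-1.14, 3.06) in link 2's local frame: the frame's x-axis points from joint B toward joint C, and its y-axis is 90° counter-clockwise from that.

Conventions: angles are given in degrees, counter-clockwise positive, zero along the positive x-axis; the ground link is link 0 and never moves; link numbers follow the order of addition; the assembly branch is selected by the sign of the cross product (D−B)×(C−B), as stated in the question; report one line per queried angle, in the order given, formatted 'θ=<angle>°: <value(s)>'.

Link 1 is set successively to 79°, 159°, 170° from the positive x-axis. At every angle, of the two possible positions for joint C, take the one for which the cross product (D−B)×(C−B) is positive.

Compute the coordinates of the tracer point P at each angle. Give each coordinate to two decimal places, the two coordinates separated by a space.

A=(0,0), D=(4.00,0)
θ=79°: B = A + 2.00·(cos79°, sin79°) = (0.3816, 1.9633)
θ=79°: |BD| = 4.1167
θ=79°: circle(B,9.00) ∩ circle(D,7.00): a=5.9450, h=6.7570
θ=79°:   candidates: C₊=(8.8294,5.0672) cross=27.817; C₋=(2.3845,-6.8110) cross=-27.817
θ=79°:   branch + wants cross > 0 → take C=(8.8294,5.0672) (cross=27.817)
θ=79°: ex = (C−B)/|BC| = (0.9386,0.3449); ey = (-0.3449,0.9386)
θ=79°: P = B + -1.14·ex + 3.06·ey = (-1.7438,4.4423)
θ=159°: B = A + 2.00·(cos159°, sin159°) = (-1.8672, 0.7167)
θ=159°: |BD| = 5.9108
θ=159°: circle(B,9.00) ∩ circle(D,7.00): a=5.6623, h=6.9956
θ=159°:   candidates: C₊=(4.6016,6.9741) cross=41.349; C₋=(2.9051,-6.9138) cross=-41.349
θ=159°:   branch + wants cross > 0 → take C=(4.6016,6.9741) (cross=41.349)
θ=159°: ex = (C−B)/|BC| = (0.7188,0.6953); ey = (-0.6953,0.7188)
θ=159°: P = B + -1.14·ex + 3.06·ey = (-4.8140,2.1235)
θ=170°: B = A + 2.00·(cos170°, sin170°) = (-1.9696, 0.3473)
θ=170°: |BD| = 5.9797
θ=170°: circle(B,9.00) ∩ circle(D,7.00): a=5.6656, h=6.9929
θ=170°:   candidates: C₊=(4.0925,6.9994) cross=41.816; C₋=(3.2802,-6.9629) cross=-41.816
θ=170°:   branch + wants cross > 0 → take C=(4.0925,6.9994) (cross=41.816)
θ=170°: ex = (C−B)/|BC| = (0.6736,0.7391); ey = (-0.7391,0.6736)
θ=170°: P = B + -1.14·ex + 3.06·ey = (-4.9992,1.5658)

θ=79°: -1.74 4.44
θ=159°: -4.81 2.12
θ=170°: -5.00 1.57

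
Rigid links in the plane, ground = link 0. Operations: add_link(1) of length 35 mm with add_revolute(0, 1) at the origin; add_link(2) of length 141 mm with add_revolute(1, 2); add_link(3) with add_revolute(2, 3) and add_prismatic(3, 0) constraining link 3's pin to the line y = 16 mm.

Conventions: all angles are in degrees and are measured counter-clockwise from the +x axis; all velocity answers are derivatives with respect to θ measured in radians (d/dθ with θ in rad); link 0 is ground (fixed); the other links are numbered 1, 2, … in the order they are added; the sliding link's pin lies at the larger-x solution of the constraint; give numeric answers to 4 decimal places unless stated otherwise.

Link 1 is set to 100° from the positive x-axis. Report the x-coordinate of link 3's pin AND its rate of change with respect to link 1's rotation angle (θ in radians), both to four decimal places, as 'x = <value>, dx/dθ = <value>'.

geometry: r = 35 mm, L = 141 mm, e = 16 mm
crank pin P = (r cos θ, r sin θ) = (-6.077686, 34.468271)
h = r sin θ − e = 34.468271 − 16 = 18.468271
x = r cos θ + √(L² − h²) = -6.077686 + 139.785274 = 133.707588
dx/dθ = −r sin θ − h·r cos θ/√(L² − h²) (θ in radians; h = 18.468271) = -33.665294

x = 133.7076, dx/dθ = -33.6653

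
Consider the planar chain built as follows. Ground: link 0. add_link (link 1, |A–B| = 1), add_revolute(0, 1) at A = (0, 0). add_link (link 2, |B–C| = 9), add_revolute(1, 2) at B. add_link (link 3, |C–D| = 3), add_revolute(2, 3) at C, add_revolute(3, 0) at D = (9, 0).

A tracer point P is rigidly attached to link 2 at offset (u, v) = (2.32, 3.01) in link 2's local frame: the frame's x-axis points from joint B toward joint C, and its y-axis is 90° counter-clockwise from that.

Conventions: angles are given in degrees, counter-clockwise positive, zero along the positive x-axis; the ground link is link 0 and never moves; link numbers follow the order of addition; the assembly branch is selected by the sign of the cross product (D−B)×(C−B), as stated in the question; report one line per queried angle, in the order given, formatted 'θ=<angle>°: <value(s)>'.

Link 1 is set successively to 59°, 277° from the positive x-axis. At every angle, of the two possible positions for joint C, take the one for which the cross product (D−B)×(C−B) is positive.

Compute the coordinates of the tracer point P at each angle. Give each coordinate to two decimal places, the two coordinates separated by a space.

A=(0,0), D=(9.00,0)
θ=59°: B = A + 1.00·(cos59°, sin59°) = (0.5150, 0.8572)
θ=59°: |BD| = 8.5281
θ=59°: circle(B,9.00) ∩ circle(D,3.00): a=8.4854, h=2.9997
θ=59°:   candidates: C₊=(9.2590,2.9888) cross=25.582; C₋=(8.6560,-2.9802) cross=-25.582
θ=59°:   branch + wants cross > 0 → take C=(9.2590,2.9888) (cross=25.582)
θ=59°: ex = (C−B)/|BC| = (0.9715,0.2368); ey = (-0.2368,0.9715)
θ=59°: P = B + 2.32·ex + 3.01·ey = (2.0561,4.3310)
θ=277°: B = A + 1.00·(cos277°, sin277°) = (0.1219, -0.9925)
θ=277°: |BD| = 8.9334
θ=277°: circle(B,9.00) ∩ circle(D,3.00): a=8.4965, h=2.9680
θ=277°:   candidates: C₊=(8.2360,2.9011) cross=26.515; C₋=(8.8955,-2.9982) cross=-26.515
θ=277°:   branch + wants cross > 0 → take C=(8.2360,2.9011) (cross=26.515)
θ=277°: ex = (C−B)/|BC| = (0.9016,0.4326); ey = (-0.4326,0.9016)
θ=277°: P = B + 2.32·ex + 3.01·ey = (0.9113,2.7249)

θ=59°: 2.06 4.33
θ=277°: 0.91 2.72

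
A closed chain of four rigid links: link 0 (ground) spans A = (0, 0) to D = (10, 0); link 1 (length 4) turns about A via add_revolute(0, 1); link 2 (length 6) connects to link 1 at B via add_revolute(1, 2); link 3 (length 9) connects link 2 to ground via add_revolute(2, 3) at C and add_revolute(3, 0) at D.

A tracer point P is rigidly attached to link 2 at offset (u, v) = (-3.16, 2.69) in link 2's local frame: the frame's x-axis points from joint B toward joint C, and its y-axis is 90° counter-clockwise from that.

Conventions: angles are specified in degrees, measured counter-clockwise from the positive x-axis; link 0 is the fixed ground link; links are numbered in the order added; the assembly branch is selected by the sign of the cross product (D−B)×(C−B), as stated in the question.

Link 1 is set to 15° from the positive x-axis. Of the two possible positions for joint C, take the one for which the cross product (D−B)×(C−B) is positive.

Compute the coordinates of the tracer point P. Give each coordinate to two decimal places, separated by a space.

A=(0,0), D=(10.00,0)
B = A + 4.00·(cos15°, sin15°) = (3.8637, 1.0353)
|BD| = 6.2230
circle(B,6.00) ∩ circle(D,9.00): a=-0.5041, h=5.9788
  candidates: C₊=(4.3613,7.0146) cross=37.206; C₋=(2.3720,-4.7763) cross=-37.206
  branch + wants cross > 0 → take C=(4.3613,7.0146) (cross=37.206)
ex = (C−B)/|BC| = (0.0829,0.9966); ey = (-0.9966,0.0829)
P = B + -3.16·ex + 2.69·ey = (0.9209,-1.8908)

0.92 -1.89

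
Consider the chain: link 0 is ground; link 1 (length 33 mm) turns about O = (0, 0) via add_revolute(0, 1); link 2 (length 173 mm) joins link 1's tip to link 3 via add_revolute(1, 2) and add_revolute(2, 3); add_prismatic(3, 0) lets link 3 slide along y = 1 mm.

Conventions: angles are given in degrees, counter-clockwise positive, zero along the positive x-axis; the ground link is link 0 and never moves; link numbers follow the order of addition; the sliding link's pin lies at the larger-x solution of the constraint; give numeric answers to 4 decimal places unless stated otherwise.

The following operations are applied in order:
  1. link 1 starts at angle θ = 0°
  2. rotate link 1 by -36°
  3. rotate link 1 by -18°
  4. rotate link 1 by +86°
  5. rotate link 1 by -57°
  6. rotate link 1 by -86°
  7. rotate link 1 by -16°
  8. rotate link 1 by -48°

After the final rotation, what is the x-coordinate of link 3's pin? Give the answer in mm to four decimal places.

geometry: r = 33 mm, L = 173 mm, e = 1 mm; θ starts at 0°
rotate link 1 by -36°: θ ← 0° -36° = -36°
rotate link 1 by -18°: θ ← -36° -18° = -54°
rotate link 1 by +86°: θ ← -54° +86° = 32°
rotate link 1 by -57°: θ ← 32° -57° = -25°
rotate link 1 by -86°: θ ← -25° -86° = -111°
rotate link 1 by -16°: θ ← -111° -16° = -127°
rotate link 1 by -48°: θ ← -127° -48° = -175°
crank pin P = (r cos θ, r sin θ) = (-32.874425, -2.876140)
h = r sin θ − e = -2.876140 − 1 = -3.876140
x = r cos θ + √(L² − h²) = -32.874425 + 172.956571 = 140.082146

140.0821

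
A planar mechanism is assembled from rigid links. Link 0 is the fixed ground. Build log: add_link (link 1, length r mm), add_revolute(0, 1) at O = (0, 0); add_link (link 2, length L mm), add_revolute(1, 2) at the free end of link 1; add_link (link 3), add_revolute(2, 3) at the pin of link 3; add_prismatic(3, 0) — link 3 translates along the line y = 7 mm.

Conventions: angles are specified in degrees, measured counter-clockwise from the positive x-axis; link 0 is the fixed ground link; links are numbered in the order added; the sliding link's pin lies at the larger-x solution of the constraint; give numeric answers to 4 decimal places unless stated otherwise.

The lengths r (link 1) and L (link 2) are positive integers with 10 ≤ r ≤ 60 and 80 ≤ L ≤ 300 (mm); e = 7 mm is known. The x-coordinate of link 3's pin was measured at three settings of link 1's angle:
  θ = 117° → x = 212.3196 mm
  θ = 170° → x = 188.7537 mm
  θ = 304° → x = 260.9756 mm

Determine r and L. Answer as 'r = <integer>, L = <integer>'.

constraint per measurement: (x − r cos θ)² + (r sin θ − e)² = L²
subtracting the θ₁ and θ₂ equations cancels the r² and L² terms:
r = (x₁² − x₂²) / (2[(x₁cos θ₁ + e sin θ₁) − (x₂cos θ₂ + e sin θ₂)]) = 50.0000 → r = 50
L² = (x₁ − r cos θ₁)² + (r sin θ₁ − e)² = 56644.0161 → L = 238.0000 → L = 238
check at θ₃=304°: x = 260.9756 (printed 260.9756) ✓

r = 50, L = 238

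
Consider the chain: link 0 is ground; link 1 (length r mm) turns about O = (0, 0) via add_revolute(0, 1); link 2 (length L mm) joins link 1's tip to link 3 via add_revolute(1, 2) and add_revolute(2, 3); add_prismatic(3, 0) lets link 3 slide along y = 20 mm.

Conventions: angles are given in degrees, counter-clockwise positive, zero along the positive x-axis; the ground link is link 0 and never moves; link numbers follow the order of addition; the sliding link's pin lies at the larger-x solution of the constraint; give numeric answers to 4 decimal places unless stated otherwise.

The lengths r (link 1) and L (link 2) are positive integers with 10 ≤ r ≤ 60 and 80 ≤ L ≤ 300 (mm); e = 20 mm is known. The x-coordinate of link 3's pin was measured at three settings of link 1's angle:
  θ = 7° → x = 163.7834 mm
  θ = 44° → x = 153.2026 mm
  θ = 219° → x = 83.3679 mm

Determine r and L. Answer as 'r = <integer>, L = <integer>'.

constraint per measurement: (x − r cos θ)² + (r sin θ − e)² = L²
subtracting the θ₁ and θ₂ equations cancels the r² and L² terms:
r = (x₁² − x₂²) / (2[(x₁cos θ₁ + e sin θ₁) − (x₂cos θ₂ + e sin θ₂)]) = 40.9999 → r = 41
L² = (x₁ − r cos θ₁)² + (r sin θ₁ − e)² = 15376.0046 → L = 124.0000 → L = 124
check at θ₃=219°: x = 83.3679 (printed 83.3679) ✓

r = 41, L = 124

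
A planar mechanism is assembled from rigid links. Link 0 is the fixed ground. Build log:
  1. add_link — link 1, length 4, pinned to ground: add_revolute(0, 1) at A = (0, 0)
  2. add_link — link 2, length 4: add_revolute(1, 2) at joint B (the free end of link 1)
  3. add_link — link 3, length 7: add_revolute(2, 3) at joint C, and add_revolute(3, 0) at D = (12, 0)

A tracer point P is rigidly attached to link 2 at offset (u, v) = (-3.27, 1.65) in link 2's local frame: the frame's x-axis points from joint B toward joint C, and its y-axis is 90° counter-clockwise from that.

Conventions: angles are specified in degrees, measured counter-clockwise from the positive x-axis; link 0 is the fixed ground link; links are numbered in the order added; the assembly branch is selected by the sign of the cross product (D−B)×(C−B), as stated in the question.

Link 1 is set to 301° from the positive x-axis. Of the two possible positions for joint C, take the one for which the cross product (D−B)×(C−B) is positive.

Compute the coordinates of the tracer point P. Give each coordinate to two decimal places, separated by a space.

A=(0,0), D=(12.00,0)
B = A + 4.00·(cos301°, sin301°) = (2.0602, -3.4287)
|BD| = 10.5146
circle(B,4.00) ∩ circle(D,7.00): a=3.6880, h=1.5487
  candidates: C₊=(5.0416,-0.7620) cross=16.284; C₋=(6.0516,-3.6901) cross=-16.284
  branch + wants cross > 0 → take C=(5.0416,-0.7620) (cross=16.284)
ex = (C−B)/|BC| = (0.7454,0.6667); ey = (-0.6667,0.7454)
P = B + -3.27·ex + 1.65·ey = (-1.4772,-4.3788)

-1.48 -4.38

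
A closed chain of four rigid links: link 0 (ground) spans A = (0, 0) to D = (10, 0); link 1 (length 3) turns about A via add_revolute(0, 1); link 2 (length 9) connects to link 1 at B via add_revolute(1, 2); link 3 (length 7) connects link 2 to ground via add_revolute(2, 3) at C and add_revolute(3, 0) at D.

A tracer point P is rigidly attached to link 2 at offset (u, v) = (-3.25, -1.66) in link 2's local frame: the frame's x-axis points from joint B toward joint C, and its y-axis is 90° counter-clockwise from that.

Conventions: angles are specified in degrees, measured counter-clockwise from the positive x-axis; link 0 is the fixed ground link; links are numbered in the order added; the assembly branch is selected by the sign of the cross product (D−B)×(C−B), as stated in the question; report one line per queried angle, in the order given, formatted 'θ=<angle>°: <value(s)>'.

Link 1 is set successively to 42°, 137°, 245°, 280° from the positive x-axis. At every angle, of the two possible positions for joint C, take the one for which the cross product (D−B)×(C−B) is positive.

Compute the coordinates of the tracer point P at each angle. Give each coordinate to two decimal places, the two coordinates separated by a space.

A=(0,0), D=(10.00,0)
θ=42°: B = A + 3.00·(cos42°, sin42°) = (2.2294, 2.0074)
θ=42°: |BD| = 8.0257
θ=42°: circle(B,9.00) ∩ circle(D,7.00): a=6.0064, h=6.7024
θ=42°:   candidates: C₊=(9.7214,6.9945) cross=53.792; C₋=(6.3685,-5.9843) cross=-53.792
θ=42°:   branch + wants cross > 0 → take C=(9.7214,6.9945) (cross=53.792)
θ=42°: ex = (C−B)/|BC| = (0.8324,0.5541); ey = (-0.5541,0.8324)
θ=42°: P = B + -3.25·ex + -1.66·ey = (0.4438,-1.1753)
θ=137°: B = A + 3.00·(cos137°, sin137°) = (-2.1941, 2.0460)
θ=137°: |BD| = 12.3645
θ=137°: circle(B,9.00) ∩ circle(D,7.00): a=7.4763, h=5.0105
θ=137°:   candidates: C₊=(6.0083,5.7503) cross=61.953; C₋=(4.3501,-4.1326) cross=-61.953
θ=137°:   branch + wants cross > 0 → take C=(6.0083,5.7503) (cross=61.953)
θ=137°: ex = (C−B)/|BC| = (0.9114,0.4116); ey = (-0.4116,0.9114)
θ=137°: P = B + -3.25·ex + -1.66·ey = (-4.4728,-0.8045)
θ=245°: B = A + 3.00·(cos245°, sin245°) = (-1.2679, -2.7189)
θ=245°: |BD| = 11.5913
θ=245°: circle(B,9.00) ∩ circle(D,7.00): a=7.1760, h=5.4319
θ=245°:   candidates: C₊=(4.4338,4.2447) cross=62.962; C₋=(6.9821,-6.3160) cross=-62.962
θ=245°:   branch + wants cross > 0 → take C=(4.4338,4.2447) (cross=62.962)
θ=245°: ex = (C−B)/|BC| = (0.6335,0.7737); ey = (-0.7737,0.6335)
θ=245°: P = B + -3.25·ex + -1.66·ey = (-2.0424,-6.2852)
θ=280°: B = A + 3.00·(cos280°, sin280°) = (0.5209, -2.9544)
θ=280°: |BD| = 9.9288
θ=280°: circle(B,9.00) ∩ circle(D,7.00): a=6.5759, h=6.1447
θ=280°:   candidates: C₊=(4.9705,4.8687) cross=61.010; C₋=(8.6274,-6.8641) cross=-61.010
θ=280°:   branch + wants cross > 0 → take C=(4.9705,4.8687) (cross=61.010)
θ=280°: ex = (C−B)/|BC| = (0.4944,0.8692); ey = (-0.8692,0.4944)
θ=280°: P = B + -3.25·ex + -1.66·ey = (0.3571,-6.6001)

θ=42°: 0.44 -1.18
θ=137°: -4.47 -0.80
θ=245°: -2.04 -6.29
θ=280°: 0.36 -6.60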